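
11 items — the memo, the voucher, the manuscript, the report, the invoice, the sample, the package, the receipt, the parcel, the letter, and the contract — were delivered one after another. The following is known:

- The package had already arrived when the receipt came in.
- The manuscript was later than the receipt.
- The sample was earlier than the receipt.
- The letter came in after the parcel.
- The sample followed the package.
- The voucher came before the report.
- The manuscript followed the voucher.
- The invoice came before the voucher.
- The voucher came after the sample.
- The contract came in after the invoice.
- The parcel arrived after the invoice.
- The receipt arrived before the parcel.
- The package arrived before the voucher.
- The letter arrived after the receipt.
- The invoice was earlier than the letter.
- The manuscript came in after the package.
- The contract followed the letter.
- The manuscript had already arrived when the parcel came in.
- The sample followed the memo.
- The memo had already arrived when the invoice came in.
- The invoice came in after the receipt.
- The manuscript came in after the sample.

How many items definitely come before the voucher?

Directly stated before the voucher: the invoice, the package, and the sample.
The memo reaches the voucher via the memo → the sample → the voucher.
The receipt reaches the voucher via the receipt → the invoice → the voucher.
That's the invoice, the memo, the package, the receipt, and the sample — 5 in all.

5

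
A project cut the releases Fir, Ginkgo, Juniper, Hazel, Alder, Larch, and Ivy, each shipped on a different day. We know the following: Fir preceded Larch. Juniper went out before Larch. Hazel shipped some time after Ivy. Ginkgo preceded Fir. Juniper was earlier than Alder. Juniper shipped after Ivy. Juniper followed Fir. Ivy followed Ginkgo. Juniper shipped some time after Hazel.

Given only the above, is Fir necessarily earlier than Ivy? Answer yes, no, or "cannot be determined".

No chain of stated constraints runs from Fir to Ivy, and none runs from Ivy to Fir either.
So the relative order of Fir and Ivy is not fixed by the given facts.

cannot be determined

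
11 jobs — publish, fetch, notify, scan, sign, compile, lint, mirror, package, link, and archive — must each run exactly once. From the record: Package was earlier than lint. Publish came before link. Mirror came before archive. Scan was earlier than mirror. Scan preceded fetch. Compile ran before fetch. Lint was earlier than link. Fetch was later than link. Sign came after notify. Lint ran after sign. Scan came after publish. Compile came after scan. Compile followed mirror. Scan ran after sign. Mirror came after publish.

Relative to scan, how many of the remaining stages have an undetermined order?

3

Forced before scan: notify, publish, and sign; forced after scan: archive, compile, fetch, and mirror.
That leaves link, lint, and package with no forced order relative to scan — 3.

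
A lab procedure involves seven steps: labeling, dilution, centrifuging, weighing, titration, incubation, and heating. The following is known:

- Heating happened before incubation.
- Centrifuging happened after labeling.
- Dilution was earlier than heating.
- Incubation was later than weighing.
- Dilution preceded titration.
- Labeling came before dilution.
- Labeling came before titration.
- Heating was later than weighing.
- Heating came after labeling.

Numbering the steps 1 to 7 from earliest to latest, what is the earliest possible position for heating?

Dilution, labeling, and weighing must all come before heating — 3 forced predecessors.
Nothing else is forced ahead of heating, so its earliest slot is position 3 + 1 = 4.

4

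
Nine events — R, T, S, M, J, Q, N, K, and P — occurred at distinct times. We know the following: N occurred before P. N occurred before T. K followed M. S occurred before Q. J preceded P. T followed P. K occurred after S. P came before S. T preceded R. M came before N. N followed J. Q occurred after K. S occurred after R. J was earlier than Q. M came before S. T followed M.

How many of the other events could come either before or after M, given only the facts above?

Forced after M: K, N, P, Q, R, S, and T.
That leaves J with no forced order relative to M — 1.

1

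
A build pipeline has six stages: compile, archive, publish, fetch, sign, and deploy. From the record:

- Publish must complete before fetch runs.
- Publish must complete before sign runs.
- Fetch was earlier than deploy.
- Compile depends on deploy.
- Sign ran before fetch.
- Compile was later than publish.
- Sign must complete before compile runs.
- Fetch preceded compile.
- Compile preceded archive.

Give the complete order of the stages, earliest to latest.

The constraints fix every adjacent pair, so only one ordering works:
publish → sign → fetch → deploy → compile → archive.

publish, sign, fetch, deploy, compile, archive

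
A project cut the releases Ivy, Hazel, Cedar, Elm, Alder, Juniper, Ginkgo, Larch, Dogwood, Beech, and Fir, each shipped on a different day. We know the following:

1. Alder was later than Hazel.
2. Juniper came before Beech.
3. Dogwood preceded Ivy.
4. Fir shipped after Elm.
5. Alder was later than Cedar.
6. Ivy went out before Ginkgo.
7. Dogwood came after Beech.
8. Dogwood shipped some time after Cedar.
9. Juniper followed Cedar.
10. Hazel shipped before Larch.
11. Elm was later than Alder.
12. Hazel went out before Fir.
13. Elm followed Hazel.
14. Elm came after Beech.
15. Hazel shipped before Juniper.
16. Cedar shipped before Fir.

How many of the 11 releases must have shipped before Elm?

Directly stated before Elm: Alder, Beech, and Hazel.
Cedar reaches Elm via Cedar → Alder → Elm.
Juniper reaches Elm via Juniper → Beech → Elm.
No chain forces Ginkgo (or any of the others) ahead of Elm.
That's Alder, Beech, Cedar, Hazel, and Juniper — 5 in all.

5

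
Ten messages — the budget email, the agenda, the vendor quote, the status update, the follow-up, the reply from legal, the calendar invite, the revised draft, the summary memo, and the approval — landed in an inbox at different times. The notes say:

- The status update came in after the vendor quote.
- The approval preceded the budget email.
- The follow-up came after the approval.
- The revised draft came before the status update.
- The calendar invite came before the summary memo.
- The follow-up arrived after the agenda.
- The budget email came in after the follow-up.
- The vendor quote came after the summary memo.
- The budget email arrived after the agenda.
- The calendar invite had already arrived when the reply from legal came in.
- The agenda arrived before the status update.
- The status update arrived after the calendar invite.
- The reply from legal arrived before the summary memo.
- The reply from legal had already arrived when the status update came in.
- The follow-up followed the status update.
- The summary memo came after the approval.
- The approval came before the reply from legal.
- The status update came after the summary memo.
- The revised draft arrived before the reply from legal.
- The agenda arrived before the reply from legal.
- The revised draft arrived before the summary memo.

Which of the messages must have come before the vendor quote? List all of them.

the agenda, the approval, the calendar invite, the reply from legal, the revised draft, the summary memo

Directly stated before the vendor quote: the summary memo.
The agenda reaches the vendor quote via the agenda → the reply from legal → the summary memo → the vendor quote.
The approval reaches the vendor quote via the approval → the summary memo → the vendor quote.
The calendar invite reaches the vendor quote via the calendar invite → the summary memo → the vendor quote.
Likewise the reply from legal and the revised draft each reach the vendor quote by chaining the stated constraints.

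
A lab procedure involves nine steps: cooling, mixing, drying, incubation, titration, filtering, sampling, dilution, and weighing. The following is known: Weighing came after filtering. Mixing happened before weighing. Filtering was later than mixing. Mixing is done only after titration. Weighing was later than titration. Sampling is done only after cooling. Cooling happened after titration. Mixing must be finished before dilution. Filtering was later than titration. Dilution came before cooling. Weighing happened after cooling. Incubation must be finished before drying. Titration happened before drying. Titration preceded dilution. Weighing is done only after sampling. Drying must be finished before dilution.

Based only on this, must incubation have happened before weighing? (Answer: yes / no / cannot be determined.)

yes

Chain the constraints: incubation → drying → dilution → cooling → weighing. Each link is directly stated, so incubation comes before weighing.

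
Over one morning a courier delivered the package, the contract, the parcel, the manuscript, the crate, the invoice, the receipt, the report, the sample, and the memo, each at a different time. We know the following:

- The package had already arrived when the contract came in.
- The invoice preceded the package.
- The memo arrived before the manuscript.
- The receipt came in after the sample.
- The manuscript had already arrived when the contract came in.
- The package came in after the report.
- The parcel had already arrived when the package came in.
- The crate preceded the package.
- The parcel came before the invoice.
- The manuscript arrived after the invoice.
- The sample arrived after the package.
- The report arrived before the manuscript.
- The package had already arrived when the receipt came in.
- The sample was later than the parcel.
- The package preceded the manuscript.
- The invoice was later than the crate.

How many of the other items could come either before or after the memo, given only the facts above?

Forced after the memo: the contract and the manuscript.
That leaves the crate, the invoice, the package, the parcel, the receipt, the report, and the sample with no forced order relative to the memo — 7.

7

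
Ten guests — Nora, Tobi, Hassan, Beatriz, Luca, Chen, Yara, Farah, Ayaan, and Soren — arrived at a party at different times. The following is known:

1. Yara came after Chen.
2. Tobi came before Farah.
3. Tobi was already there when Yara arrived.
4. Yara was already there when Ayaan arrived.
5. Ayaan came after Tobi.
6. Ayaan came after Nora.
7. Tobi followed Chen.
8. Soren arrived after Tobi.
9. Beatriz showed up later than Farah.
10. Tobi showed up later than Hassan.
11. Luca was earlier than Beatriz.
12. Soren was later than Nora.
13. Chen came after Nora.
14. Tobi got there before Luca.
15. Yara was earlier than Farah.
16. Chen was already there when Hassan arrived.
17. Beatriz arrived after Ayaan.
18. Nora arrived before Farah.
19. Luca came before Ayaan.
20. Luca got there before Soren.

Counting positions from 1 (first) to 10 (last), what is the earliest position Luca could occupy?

Chen, Hassan, Nora, and Tobi must all come before Luca — 4 forced predecessors.
Nothing else is forced ahead of Luca, so their earliest slot is position 4 + 1 = 5.

5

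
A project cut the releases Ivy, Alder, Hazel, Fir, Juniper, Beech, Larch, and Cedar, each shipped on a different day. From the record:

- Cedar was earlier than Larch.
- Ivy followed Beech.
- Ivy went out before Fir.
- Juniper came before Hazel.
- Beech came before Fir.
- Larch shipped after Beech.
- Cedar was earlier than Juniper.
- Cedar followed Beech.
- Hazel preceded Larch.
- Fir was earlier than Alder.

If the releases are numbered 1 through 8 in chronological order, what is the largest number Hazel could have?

7

Hazel must come before Larch — 1 release forced after it.
Everything else can be placed before Hazel in some valid order, so Hazel can sit as late as position 8 − 1 = 7.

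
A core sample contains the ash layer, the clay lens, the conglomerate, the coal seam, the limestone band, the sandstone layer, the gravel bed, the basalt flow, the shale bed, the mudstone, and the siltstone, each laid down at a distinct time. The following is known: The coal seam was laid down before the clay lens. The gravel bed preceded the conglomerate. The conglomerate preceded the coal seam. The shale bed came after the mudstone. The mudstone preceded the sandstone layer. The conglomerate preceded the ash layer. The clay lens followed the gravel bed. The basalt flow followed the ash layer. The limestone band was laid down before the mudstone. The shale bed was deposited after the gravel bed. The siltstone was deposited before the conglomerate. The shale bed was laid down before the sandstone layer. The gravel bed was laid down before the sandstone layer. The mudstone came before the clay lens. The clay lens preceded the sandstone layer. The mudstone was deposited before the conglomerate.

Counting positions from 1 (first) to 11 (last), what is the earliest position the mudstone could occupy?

The limestone band must come before the mudstone — 1 forced predecessor.
Nothing else is forced ahead of the mudstone, so its earliest slot is position 1 + 1 = 2.

2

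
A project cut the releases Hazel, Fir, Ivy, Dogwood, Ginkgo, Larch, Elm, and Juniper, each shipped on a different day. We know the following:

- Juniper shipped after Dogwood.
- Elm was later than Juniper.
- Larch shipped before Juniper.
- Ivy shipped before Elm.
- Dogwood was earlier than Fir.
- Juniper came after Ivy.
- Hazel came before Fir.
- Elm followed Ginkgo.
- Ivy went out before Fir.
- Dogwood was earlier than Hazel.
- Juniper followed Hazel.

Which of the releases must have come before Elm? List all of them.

Directly stated before Elm: Ginkgo, Ivy, and Juniper.
Dogwood reaches Elm via Dogwood → Juniper → Elm.
Hazel reaches Elm via Hazel → Juniper → Elm.
Larch reaches Elm via Larch → Juniper → Elm.
No chain forces Fir ahead of Elm.

Dogwood, Ginkgo, Hazel, Ivy, Juniper, Larch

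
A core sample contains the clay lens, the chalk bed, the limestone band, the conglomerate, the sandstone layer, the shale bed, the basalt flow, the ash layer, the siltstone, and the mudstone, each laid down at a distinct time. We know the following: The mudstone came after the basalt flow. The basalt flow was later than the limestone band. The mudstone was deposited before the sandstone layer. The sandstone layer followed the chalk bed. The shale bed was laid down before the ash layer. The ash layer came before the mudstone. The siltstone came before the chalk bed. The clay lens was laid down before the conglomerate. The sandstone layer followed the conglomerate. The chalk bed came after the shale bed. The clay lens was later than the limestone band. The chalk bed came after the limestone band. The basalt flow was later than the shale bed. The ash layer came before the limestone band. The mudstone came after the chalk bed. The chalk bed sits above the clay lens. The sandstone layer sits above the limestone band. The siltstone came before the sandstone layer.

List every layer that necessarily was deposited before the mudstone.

the ash layer, the basalt flow, the chalk bed, the clay lens, the limestone band, the shale bed, the siltstone

Directly stated before the mudstone: the ash layer, the basalt flow, and the chalk bed.
The clay lens reaches the mudstone via the clay lens → the chalk bed → the mudstone.
The limestone band reaches the mudstone via the limestone band → the chalk bed → the mudstone.
The shale bed reaches the mudstone via the shale bed → the basalt flow → the mudstone.
Likewise the siltstone reaches the mudstone by chaining the stated constraints.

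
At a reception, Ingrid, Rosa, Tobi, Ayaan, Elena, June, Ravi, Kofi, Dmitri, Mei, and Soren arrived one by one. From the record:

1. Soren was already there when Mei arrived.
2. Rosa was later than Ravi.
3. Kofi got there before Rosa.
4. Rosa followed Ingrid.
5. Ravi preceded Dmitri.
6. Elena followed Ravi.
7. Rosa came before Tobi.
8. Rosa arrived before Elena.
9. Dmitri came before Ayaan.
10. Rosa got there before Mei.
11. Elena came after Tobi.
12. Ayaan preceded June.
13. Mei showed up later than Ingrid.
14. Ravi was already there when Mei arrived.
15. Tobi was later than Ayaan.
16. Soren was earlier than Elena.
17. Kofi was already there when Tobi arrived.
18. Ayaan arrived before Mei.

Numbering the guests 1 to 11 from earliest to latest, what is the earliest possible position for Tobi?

7

Ayaan, Dmitri, Ingrid, Kofi, Ravi, and Rosa must all come before Tobi — 6 forced predecessors.
Nothing else is forced ahead of Tobi, so their earliest slot is position 6 + 1 = 7.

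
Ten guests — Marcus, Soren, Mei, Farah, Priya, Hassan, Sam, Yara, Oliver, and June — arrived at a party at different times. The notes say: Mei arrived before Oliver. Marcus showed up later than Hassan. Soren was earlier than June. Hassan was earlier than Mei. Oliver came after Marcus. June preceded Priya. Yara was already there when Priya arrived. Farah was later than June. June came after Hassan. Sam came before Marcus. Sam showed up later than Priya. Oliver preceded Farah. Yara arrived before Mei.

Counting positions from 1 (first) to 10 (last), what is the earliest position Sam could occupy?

6

Hassan, June, Priya, Soren, and Yara must all come before Sam — 5 forced predecessors.
Nothing else is forced ahead of Sam, so their earliest slot is position 5 + 1 = 6.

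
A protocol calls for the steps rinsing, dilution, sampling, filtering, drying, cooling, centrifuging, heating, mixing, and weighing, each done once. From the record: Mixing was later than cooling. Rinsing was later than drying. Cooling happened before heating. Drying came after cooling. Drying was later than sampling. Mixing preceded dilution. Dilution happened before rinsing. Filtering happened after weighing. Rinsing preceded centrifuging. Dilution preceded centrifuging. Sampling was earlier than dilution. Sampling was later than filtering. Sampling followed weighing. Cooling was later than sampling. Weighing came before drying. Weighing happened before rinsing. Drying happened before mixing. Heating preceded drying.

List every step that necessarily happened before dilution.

Directly stated before dilution: mixing and sampling.
Cooling reaches dilution via cooling → mixing → dilution.
Drying reaches dilution via drying → mixing → dilution.
Filtering reaches dilution via filtering → sampling → dilution.
Likewise heating and weighing each reach dilution by chaining the stated constraints.
No chain forces rinsing (or any of the others) ahead of dilution.

cooling, drying, filtering, heating, mixing, sampling, weighing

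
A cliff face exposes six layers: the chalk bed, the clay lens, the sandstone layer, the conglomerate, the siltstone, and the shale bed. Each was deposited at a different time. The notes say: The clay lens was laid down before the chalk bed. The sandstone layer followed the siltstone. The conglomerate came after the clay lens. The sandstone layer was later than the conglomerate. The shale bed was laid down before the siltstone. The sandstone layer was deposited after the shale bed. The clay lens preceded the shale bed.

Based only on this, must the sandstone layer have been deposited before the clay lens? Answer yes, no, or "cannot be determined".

Tracing the constraints gives the clay lens → the shale bed → the sandstone layer, so the clay lens must come before the sandstone layer.
That means the sandstone layer cannot be before the clay lens.

no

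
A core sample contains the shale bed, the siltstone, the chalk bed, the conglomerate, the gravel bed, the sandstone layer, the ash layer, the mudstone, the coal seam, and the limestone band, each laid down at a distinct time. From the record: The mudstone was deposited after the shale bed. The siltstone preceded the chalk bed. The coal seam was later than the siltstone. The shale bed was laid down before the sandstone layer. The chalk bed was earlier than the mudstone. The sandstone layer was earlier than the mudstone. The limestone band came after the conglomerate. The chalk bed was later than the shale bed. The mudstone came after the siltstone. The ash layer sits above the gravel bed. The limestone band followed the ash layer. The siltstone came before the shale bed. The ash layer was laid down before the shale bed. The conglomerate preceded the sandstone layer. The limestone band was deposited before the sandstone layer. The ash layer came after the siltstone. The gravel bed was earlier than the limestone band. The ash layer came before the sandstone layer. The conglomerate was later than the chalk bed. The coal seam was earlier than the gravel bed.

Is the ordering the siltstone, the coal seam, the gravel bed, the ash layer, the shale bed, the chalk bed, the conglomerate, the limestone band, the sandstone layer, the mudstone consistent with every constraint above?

Check each stated constraint against the proposed order — e.g. the gravel bed is ahead of the limestone band; the siltstone is ahead of the mudstone. Every pair is in the required order; nothing is violated.

yes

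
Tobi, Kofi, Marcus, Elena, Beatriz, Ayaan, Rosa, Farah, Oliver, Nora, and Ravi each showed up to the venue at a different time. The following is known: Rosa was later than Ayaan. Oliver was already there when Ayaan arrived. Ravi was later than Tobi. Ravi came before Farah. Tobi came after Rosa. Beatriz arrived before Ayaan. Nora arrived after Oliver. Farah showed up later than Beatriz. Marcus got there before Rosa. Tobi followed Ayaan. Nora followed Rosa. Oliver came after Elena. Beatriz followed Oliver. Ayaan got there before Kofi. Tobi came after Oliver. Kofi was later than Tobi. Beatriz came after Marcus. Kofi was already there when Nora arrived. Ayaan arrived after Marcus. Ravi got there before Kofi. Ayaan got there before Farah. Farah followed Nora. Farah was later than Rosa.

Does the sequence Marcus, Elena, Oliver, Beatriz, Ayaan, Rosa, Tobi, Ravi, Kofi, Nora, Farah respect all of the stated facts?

Check each stated constraint against the proposed order — e.g. Oliver is ahead of Nora; Beatriz is ahead of Farah. Every pair is in the required order; nothing is violated.

yes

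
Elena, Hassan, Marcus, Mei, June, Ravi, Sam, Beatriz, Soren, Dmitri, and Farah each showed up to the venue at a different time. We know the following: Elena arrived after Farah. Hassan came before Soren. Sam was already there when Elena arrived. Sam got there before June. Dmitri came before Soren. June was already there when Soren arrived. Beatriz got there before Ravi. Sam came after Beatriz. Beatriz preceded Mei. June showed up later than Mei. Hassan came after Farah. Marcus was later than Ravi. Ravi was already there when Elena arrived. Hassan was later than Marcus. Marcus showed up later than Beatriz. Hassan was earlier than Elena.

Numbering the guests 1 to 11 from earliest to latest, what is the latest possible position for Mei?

Mei must come before June and Soren — 2 guests forced after them.
Everything else can be placed before Mei in some valid order, so Mei can sit as late as position 11 − 2 = 9.

9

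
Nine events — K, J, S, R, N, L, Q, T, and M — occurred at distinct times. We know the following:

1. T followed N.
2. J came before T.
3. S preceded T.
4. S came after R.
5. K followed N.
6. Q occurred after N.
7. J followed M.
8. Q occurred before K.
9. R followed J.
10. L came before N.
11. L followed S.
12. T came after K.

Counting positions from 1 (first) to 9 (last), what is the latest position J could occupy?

2

J must come before K, L, N, Q, R, S, and T — 7 events forced after it.
Everything else can be placed before J in some valid order, so J can sit as late as position 9 − 7 = 2.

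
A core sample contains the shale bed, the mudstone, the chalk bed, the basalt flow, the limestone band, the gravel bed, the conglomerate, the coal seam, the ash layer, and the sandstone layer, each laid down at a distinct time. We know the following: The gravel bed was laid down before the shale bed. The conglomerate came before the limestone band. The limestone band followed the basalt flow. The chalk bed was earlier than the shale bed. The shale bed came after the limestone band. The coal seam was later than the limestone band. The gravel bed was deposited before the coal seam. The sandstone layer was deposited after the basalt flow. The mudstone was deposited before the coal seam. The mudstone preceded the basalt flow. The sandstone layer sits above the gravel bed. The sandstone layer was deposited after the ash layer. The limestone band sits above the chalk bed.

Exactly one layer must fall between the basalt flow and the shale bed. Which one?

the limestone band

Tracing the constraints gives the basalt flow → the limestone band → the shale bed, so the limestone band sits after the basalt flow and before the shale bed.
No other layer is forced both after the basalt flow and before the shale bed.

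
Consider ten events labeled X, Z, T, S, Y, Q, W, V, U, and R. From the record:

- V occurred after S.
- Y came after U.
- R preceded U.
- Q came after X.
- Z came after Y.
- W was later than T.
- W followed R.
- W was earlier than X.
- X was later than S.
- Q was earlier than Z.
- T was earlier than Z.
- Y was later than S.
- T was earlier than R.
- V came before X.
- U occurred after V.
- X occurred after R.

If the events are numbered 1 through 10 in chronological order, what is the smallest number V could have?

S must come before V — 1 forced predecessor.
Nothing else is forced ahead of V, so its earliest slot is position 1 + 1 = 2.

2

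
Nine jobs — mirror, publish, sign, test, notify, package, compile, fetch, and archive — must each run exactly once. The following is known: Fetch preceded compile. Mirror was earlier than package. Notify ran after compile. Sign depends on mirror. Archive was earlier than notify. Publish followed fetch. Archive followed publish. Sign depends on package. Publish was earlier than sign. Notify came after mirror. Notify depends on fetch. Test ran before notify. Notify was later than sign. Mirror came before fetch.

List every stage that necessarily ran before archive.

Directly stated before archive: publish.
Fetch reaches archive via fetch → publish → archive.
Mirror reaches archive via mirror → fetch → publish → archive.
No chain forces package (or any of the others) ahead of archive.

fetch, mirror, publish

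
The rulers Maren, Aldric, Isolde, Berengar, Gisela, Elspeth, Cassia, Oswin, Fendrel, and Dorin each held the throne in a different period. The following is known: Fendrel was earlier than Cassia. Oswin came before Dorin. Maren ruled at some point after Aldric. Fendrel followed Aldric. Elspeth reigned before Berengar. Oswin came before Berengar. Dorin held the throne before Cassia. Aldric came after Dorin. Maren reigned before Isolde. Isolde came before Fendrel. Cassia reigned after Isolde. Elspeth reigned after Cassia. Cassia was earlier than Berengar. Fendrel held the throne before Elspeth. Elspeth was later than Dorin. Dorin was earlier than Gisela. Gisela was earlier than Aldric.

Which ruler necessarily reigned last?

Berengar

Every other ruler has a chain of constraints placing them before Berengar, so Berengar is last.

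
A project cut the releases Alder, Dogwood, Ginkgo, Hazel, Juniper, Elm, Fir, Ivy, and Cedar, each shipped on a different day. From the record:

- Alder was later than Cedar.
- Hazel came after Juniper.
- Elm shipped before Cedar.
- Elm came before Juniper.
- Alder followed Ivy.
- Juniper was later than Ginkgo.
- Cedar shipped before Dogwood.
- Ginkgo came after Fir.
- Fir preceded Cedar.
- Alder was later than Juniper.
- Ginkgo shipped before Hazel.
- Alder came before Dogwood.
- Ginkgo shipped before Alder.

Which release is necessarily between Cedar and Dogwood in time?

Tracing the constraints gives Cedar → Alder → Dogwood, so Alder sits after Cedar and before Dogwood.
No other release is forced both after Cedar and before Dogwood.

Alder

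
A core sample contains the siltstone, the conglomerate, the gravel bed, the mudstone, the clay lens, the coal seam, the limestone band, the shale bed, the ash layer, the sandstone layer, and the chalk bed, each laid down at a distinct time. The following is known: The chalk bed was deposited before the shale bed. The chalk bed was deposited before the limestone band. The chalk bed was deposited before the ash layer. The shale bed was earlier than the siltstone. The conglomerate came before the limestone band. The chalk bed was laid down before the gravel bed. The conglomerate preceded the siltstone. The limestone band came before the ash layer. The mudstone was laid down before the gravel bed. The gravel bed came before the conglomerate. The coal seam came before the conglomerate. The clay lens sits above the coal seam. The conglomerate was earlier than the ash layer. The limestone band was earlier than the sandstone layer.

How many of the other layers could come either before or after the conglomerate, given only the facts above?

Forced before the conglomerate: the chalk bed, the coal seam, the gravel bed, and the mudstone; forced after the conglomerate: the ash layer, the limestone band, the sandstone layer, and the siltstone.
That leaves the clay lens and the shale bed with no forced order relative to the conglomerate — 2.

2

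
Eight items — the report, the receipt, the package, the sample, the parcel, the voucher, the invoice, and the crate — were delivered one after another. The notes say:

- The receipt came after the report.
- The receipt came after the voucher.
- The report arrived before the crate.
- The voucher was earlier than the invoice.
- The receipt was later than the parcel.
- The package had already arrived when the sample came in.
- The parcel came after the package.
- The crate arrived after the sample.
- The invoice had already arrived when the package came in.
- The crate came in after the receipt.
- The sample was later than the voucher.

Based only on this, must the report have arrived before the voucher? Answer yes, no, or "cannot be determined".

No chain of stated constraints runs from the report to the voucher, and none runs from the voucher to the report either.
So the relative order of the report and the voucher is not fixed by the given facts.

cannot be determined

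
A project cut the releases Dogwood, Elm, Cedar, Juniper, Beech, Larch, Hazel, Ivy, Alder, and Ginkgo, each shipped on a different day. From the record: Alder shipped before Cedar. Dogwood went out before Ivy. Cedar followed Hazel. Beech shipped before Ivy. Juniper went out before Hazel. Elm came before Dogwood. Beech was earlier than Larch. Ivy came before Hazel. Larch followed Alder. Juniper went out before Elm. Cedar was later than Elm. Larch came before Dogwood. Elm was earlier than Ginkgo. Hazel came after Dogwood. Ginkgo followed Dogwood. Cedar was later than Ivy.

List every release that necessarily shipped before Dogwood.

Alder, Beech, Elm, Juniper, Larch

Directly stated before Dogwood: Elm and Larch.
Alder reaches Dogwood via Alder → Larch → Dogwood.
Beech reaches Dogwood via Beech → Larch → Dogwood.
Juniper reaches Dogwood via Juniper → Elm → Dogwood.
No chain forces Hazel (or any of the others) ahead of Dogwood.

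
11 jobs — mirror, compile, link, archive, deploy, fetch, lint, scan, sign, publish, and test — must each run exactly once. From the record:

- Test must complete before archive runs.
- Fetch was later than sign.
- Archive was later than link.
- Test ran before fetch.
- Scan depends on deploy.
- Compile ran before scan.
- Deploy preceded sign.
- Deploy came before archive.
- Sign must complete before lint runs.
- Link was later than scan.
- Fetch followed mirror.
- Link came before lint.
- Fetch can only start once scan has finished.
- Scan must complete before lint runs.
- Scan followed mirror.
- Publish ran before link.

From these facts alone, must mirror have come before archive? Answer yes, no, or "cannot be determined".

yes

Chain the constraints: mirror → scan → link → archive. Each link is directly stated, so mirror comes before archive.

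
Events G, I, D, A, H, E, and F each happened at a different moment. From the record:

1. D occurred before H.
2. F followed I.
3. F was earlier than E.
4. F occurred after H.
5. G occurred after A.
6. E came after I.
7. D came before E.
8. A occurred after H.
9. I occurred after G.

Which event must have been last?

E

Every other event has a chain of constraints placing it before E, so E is last.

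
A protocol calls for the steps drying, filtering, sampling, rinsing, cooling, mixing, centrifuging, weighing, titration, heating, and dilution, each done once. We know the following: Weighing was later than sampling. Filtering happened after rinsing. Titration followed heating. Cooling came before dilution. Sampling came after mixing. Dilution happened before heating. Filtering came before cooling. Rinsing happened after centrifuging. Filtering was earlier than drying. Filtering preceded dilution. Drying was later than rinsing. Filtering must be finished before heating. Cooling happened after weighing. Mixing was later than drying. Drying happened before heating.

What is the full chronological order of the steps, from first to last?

centrifuging, rinsing, filtering, drying, mixing, sampling, weighing, cooling, dilution, heating, titration

The constraints fix every adjacent pair, so only one ordering works:
centrifuging → rinsing → filtering → drying → mixing → sampling → weighing → cooling → dilution → heating → titration.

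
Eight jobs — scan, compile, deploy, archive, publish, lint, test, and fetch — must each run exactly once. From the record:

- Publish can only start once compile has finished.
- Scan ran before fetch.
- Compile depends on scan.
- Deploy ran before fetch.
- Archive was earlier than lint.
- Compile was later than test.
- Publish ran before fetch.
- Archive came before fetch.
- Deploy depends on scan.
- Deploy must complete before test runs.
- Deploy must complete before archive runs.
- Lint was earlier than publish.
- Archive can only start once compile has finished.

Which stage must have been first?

scan

Scan has a chain of constraints placing it before every other stage, so scan must be first.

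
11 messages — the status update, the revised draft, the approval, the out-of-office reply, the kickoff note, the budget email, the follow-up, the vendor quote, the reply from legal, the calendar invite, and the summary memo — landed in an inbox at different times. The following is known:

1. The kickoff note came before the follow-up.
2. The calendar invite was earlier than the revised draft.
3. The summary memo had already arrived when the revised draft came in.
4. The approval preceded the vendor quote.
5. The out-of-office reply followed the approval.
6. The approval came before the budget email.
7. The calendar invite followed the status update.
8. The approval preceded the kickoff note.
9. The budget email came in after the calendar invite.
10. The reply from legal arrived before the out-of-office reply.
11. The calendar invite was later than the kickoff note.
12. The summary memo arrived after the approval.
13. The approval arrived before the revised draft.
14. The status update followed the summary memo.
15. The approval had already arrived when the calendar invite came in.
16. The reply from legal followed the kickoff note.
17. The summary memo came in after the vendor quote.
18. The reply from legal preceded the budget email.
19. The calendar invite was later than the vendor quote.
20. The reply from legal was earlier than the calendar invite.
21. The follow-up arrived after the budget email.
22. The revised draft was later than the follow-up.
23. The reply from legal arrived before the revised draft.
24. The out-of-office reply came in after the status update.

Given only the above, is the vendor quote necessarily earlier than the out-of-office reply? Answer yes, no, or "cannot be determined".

yes

Chain the constraints: the vendor quote → the summary memo → the status update → the out-of-office reply. Each link is directly stated, so the vendor quote comes before the out-of-office reply.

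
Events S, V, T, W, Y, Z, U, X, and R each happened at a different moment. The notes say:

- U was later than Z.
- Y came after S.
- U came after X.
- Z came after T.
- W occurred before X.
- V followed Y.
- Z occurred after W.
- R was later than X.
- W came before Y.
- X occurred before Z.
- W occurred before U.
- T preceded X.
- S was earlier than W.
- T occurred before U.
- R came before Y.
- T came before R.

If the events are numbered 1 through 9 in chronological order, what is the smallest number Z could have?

5

S, T, W, and X must all come before Z — 4 forced predecessors.
Nothing else is forced ahead of Z, so its earliest slot is position 4 + 1 = 5.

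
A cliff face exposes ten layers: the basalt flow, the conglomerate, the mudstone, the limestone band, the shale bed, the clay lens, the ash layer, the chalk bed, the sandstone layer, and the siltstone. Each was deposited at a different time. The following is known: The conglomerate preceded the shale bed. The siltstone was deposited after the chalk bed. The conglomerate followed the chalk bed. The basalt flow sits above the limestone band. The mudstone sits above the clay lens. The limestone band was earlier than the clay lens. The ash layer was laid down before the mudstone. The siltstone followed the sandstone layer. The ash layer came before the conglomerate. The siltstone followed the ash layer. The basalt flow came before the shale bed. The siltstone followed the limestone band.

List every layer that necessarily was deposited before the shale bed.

Directly stated before the shale bed: the basalt flow and the conglomerate.
The ash layer reaches the shale bed via the ash layer → the conglomerate → the shale bed.
The chalk bed reaches the shale bed via the chalk bed → the conglomerate → the shale bed.
The limestone band reaches the shale bed via the limestone band → the basalt flow → the shale bed.

the ash layer, the basalt flow, the chalk bed, the conglomerate, the limestone band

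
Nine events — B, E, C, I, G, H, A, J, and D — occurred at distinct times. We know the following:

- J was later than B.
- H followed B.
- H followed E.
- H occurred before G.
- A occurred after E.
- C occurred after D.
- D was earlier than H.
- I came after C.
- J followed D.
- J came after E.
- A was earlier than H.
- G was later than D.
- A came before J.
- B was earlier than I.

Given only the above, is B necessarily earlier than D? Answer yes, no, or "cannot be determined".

No chain of stated constraints runs from B to D, and none runs from D to B either.
So the relative order of B and D is not fixed by the given facts.

cannot be determined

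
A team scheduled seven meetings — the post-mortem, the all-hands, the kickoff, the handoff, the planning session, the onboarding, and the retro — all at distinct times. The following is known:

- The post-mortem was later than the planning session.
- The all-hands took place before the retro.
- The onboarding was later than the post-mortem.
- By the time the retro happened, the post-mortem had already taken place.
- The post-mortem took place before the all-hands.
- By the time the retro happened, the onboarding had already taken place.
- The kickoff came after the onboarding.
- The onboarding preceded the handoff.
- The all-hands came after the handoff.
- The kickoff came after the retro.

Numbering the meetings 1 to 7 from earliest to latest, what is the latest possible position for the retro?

6

The retro must come before the kickoff — 1 meeting forced after it.
Everything else can be placed before the retro in some valid order, so the retro can sit as late as position 7 − 1 = 6.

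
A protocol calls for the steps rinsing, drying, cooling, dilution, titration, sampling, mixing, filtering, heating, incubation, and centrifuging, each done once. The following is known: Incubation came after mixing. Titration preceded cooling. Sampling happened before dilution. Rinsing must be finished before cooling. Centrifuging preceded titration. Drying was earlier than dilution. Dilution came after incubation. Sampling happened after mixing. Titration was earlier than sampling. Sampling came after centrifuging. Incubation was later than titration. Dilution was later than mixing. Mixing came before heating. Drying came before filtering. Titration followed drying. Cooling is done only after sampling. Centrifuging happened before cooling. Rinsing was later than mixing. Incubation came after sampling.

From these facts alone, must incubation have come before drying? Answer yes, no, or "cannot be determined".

no

Tracing the constraints gives drying → titration → incubation, so drying must come before incubation.
That means incubation cannot be before drying.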